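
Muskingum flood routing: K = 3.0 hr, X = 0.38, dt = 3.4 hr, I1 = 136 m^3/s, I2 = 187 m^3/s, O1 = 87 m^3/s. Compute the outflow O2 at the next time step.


Muskingum coefficients:
denom = 2*K*(1-X) + dt = 2*3.0*(1-0.38) + 3.4 = 7.12.
C0 = (dt - 2*K*X)/denom = (3.4 - 2*3.0*0.38)/7.12 = 0.1573.
C1 = (dt + 2*K*X)/denom = (3.4 + 2*3.0*0.38)/7.12 = 0.7978.
C2 = (2*K*(1-X) - dt)/denom = 0.0449.
O2 = C0*I2 + C1*I1 + C2*O1
   = 0.1573*187 + 0.7978*136 + 0.0449*87
   = 141.82 m^3/s.

141.82


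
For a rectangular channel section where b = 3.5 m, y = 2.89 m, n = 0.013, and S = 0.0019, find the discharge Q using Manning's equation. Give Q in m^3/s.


For a rectangular channel, the cross-sectional area A = b * y = 3.5 * 2.89 = 10.12 m^2.
The wetted perimeter P = b + 2y = 3.5 + 2*2.89 = 9.28 m.
Hydraulic radius R = A/P = 10.12/9.28 = 1.09 m.
Velocity V = (1/n)*R^(2/3)*S^(1/2) = (1/0.013)*1.09^(2/3)*0.0019^(1/2) = 3.5512 m/s.
Discharge Q = A * V = 10.12 * 3.5512 = 35.921 m^3/s.

35.921


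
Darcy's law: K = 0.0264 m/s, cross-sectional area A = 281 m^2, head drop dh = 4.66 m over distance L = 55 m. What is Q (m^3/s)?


Darcy's law: Q = K * A * i, where i = dh/L.
Hydraulic gradient i = 4.66 / 55 = 0.084727.
Q = 0.0264 * 281 * 0.084727
  = 0.6285 m^3/s.

0.6285


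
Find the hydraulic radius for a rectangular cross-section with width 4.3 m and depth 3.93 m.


For a rectangular section:
Flow area A = b * y = 4.3 * 3.93 = 16.9 m^2.
Wetted perimeter P = b + 2y = 4.3 + 2*3.93 = 12.16 m.
Hydraulic radius R = A/P = 16.9 / 12.16 = 1.3897 m.

1.3897


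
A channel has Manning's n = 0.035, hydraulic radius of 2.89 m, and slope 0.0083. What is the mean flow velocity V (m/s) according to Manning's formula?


Manning's equation gives V = (1/n) * R^(2/3) * S^(1/2).
First, compute R^(2/3) = 2.89^(2/3) = 2.0289.
Next, S^(1/2) = 0.0083^(1/2) = 0.091104.
Then 1/n = 1/0.035 = 28.57.
V = 28.57 * 2.0289 * 0.091104 = 5.2812 m/s.

5.2812


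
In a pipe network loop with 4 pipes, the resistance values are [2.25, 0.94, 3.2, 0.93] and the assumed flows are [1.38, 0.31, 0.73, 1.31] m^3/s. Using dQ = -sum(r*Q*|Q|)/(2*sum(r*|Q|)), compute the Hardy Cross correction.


Numerator terms (r*Q*|Q|): 2.25*1.38*|1.38| = 4.2849; 0.94*0.31*|0.31| = 0.0903; 3.2*0.73*|0.73| = 1.7053; 0.93*1.31*|1.31| = 1.596.
Sum of numerator = 7.6765.
Denominator terms (r*|Q|): 2.25*|1.38| = 3.105; 0.94*|0.31| = 0.2914; 3.2*|0.73| = 2.336; 0.93*|1.31| = 1.2183.
2 * sum of denominator = 2 * 6.9507 = 13.9014.
dQ = -7.6765 / 13.9014 = -0.5522 m^3/s.

-0.5522


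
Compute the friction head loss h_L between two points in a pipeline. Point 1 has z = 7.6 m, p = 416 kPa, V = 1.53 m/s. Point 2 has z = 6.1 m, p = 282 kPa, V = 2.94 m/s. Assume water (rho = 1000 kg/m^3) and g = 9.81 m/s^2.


Total head at each section: H = z + p/(rho*g) + V^2/(2g).
H1 = 7.6 + 416*1000/(1000*9.81) + 1.53^2/(2*9.81)
   = 7.6 + 42.406 + 0.1193
   = 50.125 m.
H2 = 6.1 + 282*1000/(1000*9.81) + 2.94^2/(2*9.81)
   = 6.1 + 28.746 + 0.4406
   = 35.287 m.
h_L = H1 - H2 = 50.125 - 35.287 = 14.838 m.

14.838


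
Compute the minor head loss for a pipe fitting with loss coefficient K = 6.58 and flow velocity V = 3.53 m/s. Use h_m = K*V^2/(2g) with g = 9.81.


Minor loss formula: h_m = K * V^2/(2g).
V^2 = 3.53^2 = 12.4609.
V^2/(2g) = 12.4609 / 19.62 = 0.6351 m.
h_m = 6.58 * 0.6351 = 4.179 m.

4.179


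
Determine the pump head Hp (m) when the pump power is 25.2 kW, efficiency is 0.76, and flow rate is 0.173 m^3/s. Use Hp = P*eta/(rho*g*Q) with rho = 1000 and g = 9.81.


Pump head formula: Hp = P * eta / (rho * g * Q).
Numerator: P * eta = 25.2 * 1000 * 0.76 = 19152.0 W.
Denominator: rho * g * Q = 1000 * 9.81 * 0.173 = 1697.13.
Hp = 19152.0 / 1697.13 = 11.28 m.

11.28


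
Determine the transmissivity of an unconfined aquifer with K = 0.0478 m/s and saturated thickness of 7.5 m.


Transmissivity is defined as T = K * h.
T = 0.0478 * 7.5
  = 0.3585 m^2/s.

0.3585


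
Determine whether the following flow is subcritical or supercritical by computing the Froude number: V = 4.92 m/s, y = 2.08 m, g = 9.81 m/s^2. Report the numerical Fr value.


The Froude number is defined as Fr = V / sqrt(g*y).
g*y = 9.81 * 2.08 = 20.4048.
sqrt(g*y) = sqrt(20.4048) = 4.5172.
Fr = 4.92 / 4.5172 = 1.0892.
Since Fr > 1, the flow is supercritical.

1.0892


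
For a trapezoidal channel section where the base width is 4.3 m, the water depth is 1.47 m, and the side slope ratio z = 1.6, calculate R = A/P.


For a trapezoidal section with side slope z:
A = (b + z*y)*y = (4.3 + 1.6*1.47)*1.47 = 9.778 m^2.
P = b + 2*y*sqrt(1 + z^2) = 4.3 + 2*1.47*sqrt(1 + 1.6^2) = 9.847 m.
R = A/P = 9.778 / 9.847 = 0.993 m.

0.993


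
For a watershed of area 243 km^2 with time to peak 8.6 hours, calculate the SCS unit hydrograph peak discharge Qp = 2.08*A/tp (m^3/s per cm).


SCS formula: Qp = 2.08 * A / tp.
Qp = 2.08 * 243 / 8.6
   = 505.44 / 8.6
   = 58.77 m^3/s per cm.

58.77


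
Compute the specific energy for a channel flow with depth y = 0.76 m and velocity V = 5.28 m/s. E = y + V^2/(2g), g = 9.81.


Specific energy E = y + V^2/(2g).
Velocity head = V^2/(2g) = 5.28^2 / (2*9.81) = 27.8784 / 19.62 = 1.4209 m.
E = 0.76 + 1.4209 = 2.1809 m.

2.1809


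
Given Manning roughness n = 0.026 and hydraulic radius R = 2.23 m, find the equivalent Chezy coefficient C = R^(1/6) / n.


The Chezy coefficient relates to Manning's n through C = R^(1/6) / n.
R^(1/6) = 2.23^(1/6) = 1.143012.
C = 1.143012 / 0.026 = 43.96 m^(1/2)/s.

43.96


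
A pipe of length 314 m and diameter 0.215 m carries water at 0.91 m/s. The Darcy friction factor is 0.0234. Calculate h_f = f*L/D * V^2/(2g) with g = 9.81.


Darcy-Weisbach equation: h_f = f * (L/D) * V^2/(2g).
f * L/D = 0.0234 * 314/0.215 = 34.1749.
V^2/(2g) = 0.91^2 / (2*9.81) = 0.8281 / 19.62 = 0.0422 m.
h_f = 34.1749 * 0.0422 = 1.442 m.

1.442


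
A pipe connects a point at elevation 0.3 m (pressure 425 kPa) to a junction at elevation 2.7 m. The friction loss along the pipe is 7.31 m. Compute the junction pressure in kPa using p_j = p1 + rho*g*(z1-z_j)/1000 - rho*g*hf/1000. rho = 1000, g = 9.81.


Junction pressure: p_j = p1 + rho*g*(z1 - z_j)/1000 - rho*g*hf/1000.
Elevation term = 1000*9.81*(0.3 - 2.7)/1000 = -23.544 kPa.
Friction term = 1000*9.81*7.31/1000 = 71.711 kPa.
p_j = 425 + -23.544 - 71.711 = 329.74 kPa.

329.74


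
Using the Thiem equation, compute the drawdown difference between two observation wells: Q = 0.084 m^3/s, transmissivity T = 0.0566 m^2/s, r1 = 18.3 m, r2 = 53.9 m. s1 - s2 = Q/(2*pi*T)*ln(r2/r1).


Thiem equation: s1 - s2 = Q/(2*pi*T) * ln(r2/r1).
ln(r2/r1) = ln(53.9/18.3) = 1.0802.
Q/(2*pi*T) = 0.084 / (2*pi*0.0566) = 0.084 / 0.3556 = 0.2362.
s1 - s2 = 0.2362 * 1.0802 = 0.2552 m.

0.2552


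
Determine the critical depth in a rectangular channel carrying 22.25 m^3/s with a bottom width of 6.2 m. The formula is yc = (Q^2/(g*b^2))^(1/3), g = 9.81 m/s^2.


Using yc = (Q^2 / (g * b^2))^(1/3):
Q^2 = 22.25^2 = 495.06.
g * b^2 = 9.81 * 6.2^2 = 9.81 * 38.44 = 377.1.
Q^2 / (g*b^2) = 495.06 / 377.1 = 1.3128.
yc = 1.3128^(1/3) = 1.095 m.

1.095


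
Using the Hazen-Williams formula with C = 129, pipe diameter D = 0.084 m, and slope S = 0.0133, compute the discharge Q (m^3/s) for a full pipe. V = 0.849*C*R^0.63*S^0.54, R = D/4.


For a full circular pipe, R = D/4 = 0.084/4 = 0.021 m.
V = 0.849 * 129 * 0.021^0.63 * 0.0133^0.54
  = 0.849 * 129 * 0.0877 * 0.097024
  = 0.9319 m/s.
Pipe area A = pi*D^2/4 = pi*0.084^2/4 = 0.0055 m^2.
Q = A * V = 0.0055 * 0.9319 = 0.0052 m^3/s.

0.0052


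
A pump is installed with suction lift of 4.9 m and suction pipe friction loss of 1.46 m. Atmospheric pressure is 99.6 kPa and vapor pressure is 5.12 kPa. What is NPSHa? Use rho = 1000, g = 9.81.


NPSHa = p_atm/(rho*g) - z_s - hf_s - p_vap/(rho*g).
p_atm/(rho*g) = 99.6*1000 / (1000*9.81) = 10.153 m.
p_vap/(rho*g) = 5.12*1000 / (1000*9.81) = 0.522 m.
NPSHa = 10.153 - 4.9 - 1.46 - 0.522
      = 3.27 m.

3.27


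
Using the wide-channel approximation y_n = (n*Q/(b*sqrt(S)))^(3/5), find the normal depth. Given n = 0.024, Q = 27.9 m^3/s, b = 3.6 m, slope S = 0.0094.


We use the wide-channel approximation y_n = (n*Q/(b*sqrt(S)))^(3/5).
sqrt(S) = sqrt(0.0094) = 0.096954.
Numerator: n*Q = 0.024 * 27.9 = 0.6696.
Denominator: b*sqrt(S) = 3.6 * 0.096954 = 0.349034.
arg = 1.9184.
y_n = 1.9184^(3/5) = 1.4783 m.

1.4783


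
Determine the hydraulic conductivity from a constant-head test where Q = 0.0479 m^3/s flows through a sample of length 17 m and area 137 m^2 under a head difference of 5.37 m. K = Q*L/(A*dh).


From K = Q*L / (A*dh):
Numerator: Q*L = 0.0479 * 17 = 0.8143.
Denominator: A*dh = 137 * 5.37 = 735.69.
K = 0.8143 / 735.69 = 0.001107 m/s.

0.001107


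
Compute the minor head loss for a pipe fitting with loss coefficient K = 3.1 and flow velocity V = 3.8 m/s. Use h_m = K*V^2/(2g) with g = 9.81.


Minor loss formula: h_m = K * V^2/(2g).
V^2 = 3.8^2 = 14.44.
V^2/(2g) = 14.44 / 19.62 = 0.736 m.
h_m = 3.1 * 0.736 = 2.2815 m.

2.2815


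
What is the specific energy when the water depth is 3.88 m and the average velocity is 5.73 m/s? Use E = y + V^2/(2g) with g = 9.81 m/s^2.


Specific energy E = y + V^2/(2g).
Velocity head = V^2/(2g) = 5.73^2 / (2*9.81) = 32.8329 / 19.62 = 1.6734 m.
E = 3.88 + 1.6734 = 5.5534 m.

5.5534


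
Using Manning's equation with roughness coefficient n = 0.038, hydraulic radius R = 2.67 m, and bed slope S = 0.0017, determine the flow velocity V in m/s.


Manning's equation gives V = (1/n) * R^(2/3) * S^(1/2).
First, compute R^(2/3) = 2.67^(2/3) = 1.9246.
Next, S^(1/2) = 0.0017^(1/2) = 0.041231.
Then 1/n = 1/0.038 = 26.32.
V = 26.32 * 1.9246 * 0.041231 = 2.0882 m/s.

2.0882


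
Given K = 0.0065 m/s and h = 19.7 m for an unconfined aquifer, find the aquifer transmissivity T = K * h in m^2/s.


Transmissivity is defined as T = K * h.
T = 0.0065 * 19.7
  = 0.128 m^2/s.

0.128


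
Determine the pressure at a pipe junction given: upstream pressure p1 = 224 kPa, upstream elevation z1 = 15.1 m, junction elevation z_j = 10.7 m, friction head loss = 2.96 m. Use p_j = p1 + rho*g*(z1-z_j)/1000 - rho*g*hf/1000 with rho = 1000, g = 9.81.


Junction pressure: p_j = p1 + rho*g*(z1 - z_j)/1000 - rho*g*hf/1000.
Elevation term = 1000*9.81*(15.1 - 10.7)/1000 = 43.164 kPa.
Friction term = 1000*9.81*2.96/1000 = 29.038 kPa.
p_j = 224 + 43.164 - 29.038 = 238.13 kPa.

238.13


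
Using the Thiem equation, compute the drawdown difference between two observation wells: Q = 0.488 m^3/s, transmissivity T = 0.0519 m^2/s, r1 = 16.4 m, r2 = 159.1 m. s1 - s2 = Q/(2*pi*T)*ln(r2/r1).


Thiem equation: s1 - s2 = Q/(2*pi*T) * ln(r2/r1).
ln(r2/r1) = ln(159.1/16.4) = 2.2723.
Q/(2*pi*T) = 0.488 / (2*pi*0.0519) = 0.488 / 0.3261 = 1.4965.
s1 - s2 = 1.4965 * 2.2723 = 3.4004 m.

3.4004


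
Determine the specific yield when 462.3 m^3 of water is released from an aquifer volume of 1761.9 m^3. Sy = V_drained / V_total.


Specific yield Sy = Volume drained / Total volume.
Sy = 462.3 / 1761.9
   = 0.2624.

0.2624


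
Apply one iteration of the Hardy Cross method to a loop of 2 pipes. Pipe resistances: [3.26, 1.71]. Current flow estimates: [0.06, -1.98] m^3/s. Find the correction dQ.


Numerator terms (r*Q*|Q|): 3.26*0.06*|0.06| = 0.0117; 1.71*-1.98*|-1.98| = -6.7039.
Sum of numerator = -6.6921.
Denominator terms (r*|Q|): 3.26*|0.06| = 0.1956; 1.71*|-1.98| = 3.3858.
2 * sum of denominator = 2 * 3.5814 = 7.1628.
dQ = --6.6921 / 7.1628 = 0.9343 m^3/s.

0.9343


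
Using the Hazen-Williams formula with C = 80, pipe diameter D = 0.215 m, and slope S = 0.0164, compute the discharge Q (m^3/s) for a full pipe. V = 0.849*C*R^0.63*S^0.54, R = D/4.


For a full circular pipe, R = D/4 = 0.215/4 = 0.0537 m.
V = 0.849 * 80 * 0.0537^0.63 * 0.0164^0.54
  = 0.849 * 80 * 0.15854 * 0.108646
  = 1.1699 m/s.
Pipe area A = pi*D^2/4 = pi*0.215^2/4 = 0.0363 m^2.
Q = A * V = 0.0363 * 1.1699 = 0.0425 m^3/s.

0.0425


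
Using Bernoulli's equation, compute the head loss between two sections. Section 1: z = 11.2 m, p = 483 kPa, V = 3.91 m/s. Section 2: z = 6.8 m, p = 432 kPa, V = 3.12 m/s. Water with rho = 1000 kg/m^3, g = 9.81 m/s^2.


Total head at each section: H = z + p/(rho*g) + V^2/(2g).
H1 = 11.2 + 483*1000/(1000*9.81) + 3.91^2/(2*9.81)
   = 11.2 + 49.235 + 0.7792
   = 61.215 m.
H2 = 6.8 + 432*1000/(1000*9.81) + 3.12^2/(2*9.81)
   = 6.8 + 44.037 + 0.4961
   = 51.333 m.
h_L = H1 - H2 = 61.215 - 51.333 = 9.882 m.

9.882


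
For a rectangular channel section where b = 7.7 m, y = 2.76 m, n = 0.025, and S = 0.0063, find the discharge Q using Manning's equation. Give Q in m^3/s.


For a rectangular channel, the cross-sectional area A = b * y = 7.7 * 2.76 = 21.25 m^2.
The wetted perimeter P = b + 2y = 7.7 + 2*2.76 = 13.22 m.
Hydraulic radius R = A/P = 21.25/13.22 = 1.6076 m.
Velocity V = (1/n)*R^(2/3)*S^(1/2) = (1/0.025)*1.6076^(2/3)*0.0063^(1/2) = 4.3569 m/s.
Discharge Q = A * V = 21.25 * 4.3569 = 92.592 m^3/s.

92.592


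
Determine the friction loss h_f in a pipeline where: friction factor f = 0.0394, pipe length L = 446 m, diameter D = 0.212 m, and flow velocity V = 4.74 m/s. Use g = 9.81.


Darcy-Weisbach equation: h_f = f * (L/D) * V^2/(2g).
f * L/D = 0.0394 * 446/0.212 = 82.8887.
V^2/(2g) = 4.74^2 / (2*9.81) = 22.4676 / 19.62 = 1.1451 m.
h_f = 82.8887 * 1.1451 = 94.919 m.

94.919


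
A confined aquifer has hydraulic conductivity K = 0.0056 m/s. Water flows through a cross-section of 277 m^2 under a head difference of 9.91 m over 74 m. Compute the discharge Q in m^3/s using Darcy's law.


Darcy's law: Q = K * A * i, where i = dh/L.
Hydraulic gradient i = 9.91 / 74 = 0.133919.
Q = 0.0056 * 277 * 0.133919
  = 0.2077 m^3/s.

0.2077


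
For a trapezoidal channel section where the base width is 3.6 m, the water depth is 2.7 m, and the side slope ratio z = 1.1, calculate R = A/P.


For a trapezoidal section with side slope z:
A = (b + z*y)*y = (3.6 + 1.1*2.7)*2.7 = 17.739 m^2.
P = b + 2*y*sqrt(1 + z^2) = 3.6 + 2*2.7*sqrt(1 + 1.1^2) = 11.628 m.
R = A/P = 17.739 / 11.628 = 1.5256 m.

1.5256


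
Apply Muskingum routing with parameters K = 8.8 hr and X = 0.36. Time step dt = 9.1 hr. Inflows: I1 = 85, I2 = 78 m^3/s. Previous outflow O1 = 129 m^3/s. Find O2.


Muskingum coefficients:
denom = 2*K*(1-X) + dt = 2*8.8*(1-0.36) + 9.1 = 20.364.
C0 = (dt - 2*K*X)/denom = (9.1 - 2*8.8*0.36)/20.364 = 0.1357.
C1 = (dt + 2*K*X)/denom = (9.1 + 2*8.8*0.36)/20.364 = 0.758.
C2 = (2*K*(1-X) - dt)/denom = 0.1063.
O2 = C0*I2 + C1*I1 + C2*O1
   = 0.1357*78 + 0.758*85 + 0.1063*129
   = 88.73 m^3/s.

88.73


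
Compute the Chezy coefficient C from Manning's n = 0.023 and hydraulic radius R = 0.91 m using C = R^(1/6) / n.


The Chezy coefficient relates to Manning's n through C = R^(1/6) / n.
R^(1/6) = 0.91^(1/6) = 0.984404.
C = 0.984404 / 0.023 = 42.8 m^(1/2)/s.

42.8


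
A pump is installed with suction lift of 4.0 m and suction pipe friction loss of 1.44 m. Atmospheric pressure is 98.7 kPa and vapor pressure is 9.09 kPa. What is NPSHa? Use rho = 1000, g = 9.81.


NPSHa = p_atm/(rho*g) - z_s - hf_s - p_vap/(rho*g).
p_atm/(rho*g) = 98.7*1000 / (1000*9.81) = 10.061 m.
p_vap/(rho*g) = 9.09*1000 / (1000*9.81) = 0.927 m.
NPSHa = 10.061 - 4.0 - 1.44 - 0.927
      = 3.69 m.

3.69


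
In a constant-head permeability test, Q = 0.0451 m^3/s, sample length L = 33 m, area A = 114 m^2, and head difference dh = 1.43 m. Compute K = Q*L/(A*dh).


From K = Q*L / (A*dh):
Numerator: Q*L = 0.0451 * 33 = 1.4883.
Denominator: A*dh = 114 * 1.43 = 163.02.
K = 1.4883 / 163.02 = 0.00913 m/s.

0.00913


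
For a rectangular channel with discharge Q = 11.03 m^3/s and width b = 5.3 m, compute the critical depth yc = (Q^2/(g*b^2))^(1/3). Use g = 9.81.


Using yc = (Q^2 / (g * b^2))^(1/3):
Q^2 = 11.03^2 = 121.66.
g * b^2 = 9.81 * 5.3^2 = 9.81 * 28.09 = 275.56.
Q^2 / (g*b^2) = 121.66 / 275.56 = 0.4415.
yc = 0.4415^(1/3) = 0.7615 m.

0.7615


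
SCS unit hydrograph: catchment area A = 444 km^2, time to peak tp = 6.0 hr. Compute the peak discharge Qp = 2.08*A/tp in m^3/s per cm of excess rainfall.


SCS formula: Qp = 2.08 * A / tp.
Qp = 2.08 * 444 / 6.0
   = 923.52 / 6.0
   = 153.92 m^3/s per cm.

153.92


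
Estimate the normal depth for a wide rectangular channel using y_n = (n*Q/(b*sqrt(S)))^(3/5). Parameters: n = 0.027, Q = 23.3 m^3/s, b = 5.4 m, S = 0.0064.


We use the wide-channel approximation y_n = (n*Q/(b*sqrt(S)))^(3/5).
sqrt(S) = sqrt(0.0064) = 0.08.
Numerator: n*Q = 0.027 * 23.3 = 0.6291.
Denominator: b*sqrt(S) = 5.4 * 0.08 = 0.432.
arg = 1.4562.
y_n = 1.4562^(3/5) = 1.253 m.

1.253


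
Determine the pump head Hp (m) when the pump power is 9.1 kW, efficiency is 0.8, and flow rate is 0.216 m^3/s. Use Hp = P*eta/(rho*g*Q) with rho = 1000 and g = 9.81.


Pump head formula: Hp = P * eta / (rho * g * Q).
Numerator: P * eta = 9.1 * 1000 * 0.8 = 7280.0 W.
Denominator: rho * g * Q = 1000 * 9.81 * 0.216 = 2118.96.
Hp = 7280.0 / 2118.96 = 3.44 m.

3.44


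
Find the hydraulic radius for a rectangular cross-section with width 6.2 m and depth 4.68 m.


For a rectangular section:
Flow area A = b * y = 6.2 * 4.68 = 29.02 m^2.
Wetted perimeter P = b + 2y = 6.2 + 2*4.68 = 15.56 m.
Hydraulic radius R = A/P = 29.02 / 15.56 = 1.8648 m.

1.8648


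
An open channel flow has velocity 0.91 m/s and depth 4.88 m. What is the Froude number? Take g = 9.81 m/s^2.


The Froude number is defined as Fr = V / sqrt(g*y).
g*y = 9.81 * 4.88 = 47.8728.
sqrt(g*y) = sqrt(47.8728) = 6.919.
Fr = 0.91 / 6.919 = 0.1315.

0.1315


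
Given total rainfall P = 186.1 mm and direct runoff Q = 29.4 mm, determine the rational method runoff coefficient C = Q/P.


The runoff coefficient C = runoff depth / rainfall depth.
C = 29.4 / 186.1
  = 0.158.

0.158


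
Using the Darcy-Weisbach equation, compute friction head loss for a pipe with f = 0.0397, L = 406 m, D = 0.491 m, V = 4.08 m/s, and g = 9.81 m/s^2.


Darcy-Weisbach equation: h_f = f * (L/D) * V^2/(2g).
f * L/D = 0.0397 * 406/0.491 = 32.8273.
V^2/(2g) = 4.08^2 / (2*9.81) = 16.6464 / 19.62 = 0.8484 m.
h_f = 32.8273 * 0.8484 = 27.852 m.

27.852


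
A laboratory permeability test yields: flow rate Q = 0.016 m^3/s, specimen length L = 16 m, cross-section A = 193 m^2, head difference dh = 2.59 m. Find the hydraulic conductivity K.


From K = Q*L / (A*dh):
Numerator: Q*L = 0.016 * 16 = 0.256.
Denominator: A*dh = 193 * 2.59 = 499.87.
K = 0.256 / 499.87 = 0.000512 m/s.

0.000512


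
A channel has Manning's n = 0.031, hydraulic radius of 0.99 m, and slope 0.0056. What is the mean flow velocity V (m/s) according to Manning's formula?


Manning's equation gives V = (1/n) * R^(2/3) * S^(1/2).
First, compute R^(2/3) = 0.99^(2/3) = 0.9933.
Next, S^(1/2) = 0.0056^(1/2) = 0.074833.
Then 1/n = 1/0.031 = 32.26.
V = 32.26 * 0.9933 * 0.074833 = 2.3979 m/s.

2.3979


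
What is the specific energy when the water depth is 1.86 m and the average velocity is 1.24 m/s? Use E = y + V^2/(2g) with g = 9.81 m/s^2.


Specific energy E = y + V^2/(2g).
Velocity head = V^2/(2g) = 1.24^2 / (2*9.81) = 1.5376 / 19.62 = 0.0784 m.
E = 1.86 + 0.0784 = 1.9384 m.

1.9384


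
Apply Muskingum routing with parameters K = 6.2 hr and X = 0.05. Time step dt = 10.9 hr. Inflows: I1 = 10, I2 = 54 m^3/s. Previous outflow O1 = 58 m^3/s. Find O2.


Muskingum coefficients:
denom = 2*K*(1-X) + dt = 2*6.2*(1-0.05) + 10.9 = 22.68.
C0 = (dt - 2*K*X)/denom = (10.9 - 2*6.2*0.05)/22.68 = 0.4533.
C1 = (dt + 2*K*X)/denom = (10.9 + 2*6.2*0.05)/22.68 = 0.5079.
C2 = (2*K*(1-X) - dt)/denom = 0.0388.
O2 = C0*I2 + C1*I1 + C2*O1
   = 0.4533*54 + 0.5079*10 + 0.0388*58
   = 31.81 m^3/s.

31.81


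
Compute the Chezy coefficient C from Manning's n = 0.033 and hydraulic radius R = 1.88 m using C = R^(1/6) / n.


The Chezy coefficient relates to Manning's n through C = R^(1/6) / n.
R^(1/6) = 1.88^(1/6) = 1.110946.
C = 1.110946 / 0.033 = 33.67 m^(1/2)/s.

33.67


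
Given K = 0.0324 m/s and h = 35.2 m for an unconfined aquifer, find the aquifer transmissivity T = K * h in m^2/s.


Transmissivity is defined as T = K * h.
T = 0.0324 * 35.2
  = 1.1405 m^2/s.

1.1405


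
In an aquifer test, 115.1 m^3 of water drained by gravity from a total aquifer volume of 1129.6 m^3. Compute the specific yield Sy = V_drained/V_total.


Specific yield Sy = Volume drained / Total volume.
Sy = 115.1 / 1129.6
   = 0.1019.

0.1019


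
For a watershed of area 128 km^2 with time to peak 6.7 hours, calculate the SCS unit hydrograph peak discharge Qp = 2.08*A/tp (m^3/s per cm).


SCS formula: Qp = 2.08 * A / tp.
Qp = 2.08 * 128 / 6.7
   = 266.24 / 6.7
   = 39.74 m^3/s per cm.

39.74


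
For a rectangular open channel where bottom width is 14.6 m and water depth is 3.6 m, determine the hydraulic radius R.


For a rectangular section:
Flow area A = b * y = 14.6 * 3.6 = 52.56 m^2.
Wetted perimeter P = b + 2y = 14.6 + 2*3.6 = 21.8 m.
Hydraulic radius R = A/P = 52.56 / 21.8 = 2.411 m.

2.411


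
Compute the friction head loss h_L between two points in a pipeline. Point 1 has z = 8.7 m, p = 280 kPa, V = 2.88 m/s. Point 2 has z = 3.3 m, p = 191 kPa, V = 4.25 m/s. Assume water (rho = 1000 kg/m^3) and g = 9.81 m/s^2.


Total head at each section: H = z + p/(rho*g) + V^2/(2g).
H1 = 8.7 + 280*1000/(1000*9.81) + 2.88^2/(2*9.81)
   = 8.7 + 28.542 + 0.4228
   = 37.665 m.
H2 = 3.3 + 191*1000/(1000*9.81) + 4.25^2/(2*9.81)
   = 3.3 + 19.47 + 0.9206
   = 23.691 m.
h_L = H1 - H2 = 37.665 - 23.691 = 13.975 m.

13.975


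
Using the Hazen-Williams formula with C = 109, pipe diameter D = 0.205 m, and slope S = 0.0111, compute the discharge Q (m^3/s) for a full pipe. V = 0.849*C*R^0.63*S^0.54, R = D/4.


For a full circular pipe, R = D/4 = 0.205/4 = 0.0512 m.
V = 0.849 * 109 * 0.0512^0.63 * 0.0111^0.54
  = 0.849 * 109 * 0.153853 * 0.087998
  = 1.2529 m/s.
Pipe area A = pi*D^2/4 = pi*0.205^2/4 = 0.033 m^2.
Q = A * V = 0.033 * 1.2529 = 0.0414 m^3/s.

0.0414


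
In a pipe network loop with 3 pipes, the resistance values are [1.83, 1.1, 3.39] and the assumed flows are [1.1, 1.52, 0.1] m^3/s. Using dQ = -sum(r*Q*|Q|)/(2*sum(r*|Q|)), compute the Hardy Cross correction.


Numerator terms (r*Q*|Q|): 1.83*1.1*|1.1| = 2.2143; 1.1*1.52*|1.52| = 2.5414; 3.39*0.1*|0.1| = 0.0339.
Sum of numerator = 4.7896.
Denominator terms (r*|Q|): 1.83*|1.1| = 2.013; 1.1*|1.52| = 1.672; 3.39*|0.1| = 0.339.
2 * sum of denominator = 2 * 4.024 = 8.048.
dQ = -4.7896 / 8.048 = -0.5951 m^3/s.

-0.5951


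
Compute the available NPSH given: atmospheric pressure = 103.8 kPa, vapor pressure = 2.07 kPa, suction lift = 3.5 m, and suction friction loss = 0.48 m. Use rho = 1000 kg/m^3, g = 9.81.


NPSHa = p_atm/(rho*g) - z_s - hf_s - p_vap/(rho*g).
p_atm/(rho*g) = 103.8*1000 / (1000*9.81) = 10.581 m.
p_vap/(rho*g) = 2.07*1000 / (1000*9.81) = 0.211 m.
NPSHa = 10.581 - 3.5 - 0.48 - 0.211
      = 6.39 m.

6.39


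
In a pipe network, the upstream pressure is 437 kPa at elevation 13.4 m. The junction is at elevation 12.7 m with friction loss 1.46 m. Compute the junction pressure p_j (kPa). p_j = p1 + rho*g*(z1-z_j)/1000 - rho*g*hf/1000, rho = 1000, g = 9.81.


Junction pressure: p_j = p1 + rho*g*(z1 - z_j)/1000 - rho*g*hf/1000.
Elevation term = 1000*9.81*(13.4 - 12.7)/1000 = 6.867 kPa.
Friction term = 1000*9.81*1.46/1000 = 14.323 kPa.
p_j = 437 + 6.867 - 14.323 = 429.54 kPa.

429.54


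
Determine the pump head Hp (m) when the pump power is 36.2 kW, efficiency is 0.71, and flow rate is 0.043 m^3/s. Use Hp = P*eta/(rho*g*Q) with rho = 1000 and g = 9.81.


Pump head formula: Hp = P * eta / (rho * g * Q).
Numerator: P * eta = 36.2 * 1000 * 0.71 = 25702.0 W.
Denominator: rho * g * Q = 1000 * 9.81 * 0.043 = 421.83.
Hp = 25702.0 / 421.83 = 60.93 m.

60.93


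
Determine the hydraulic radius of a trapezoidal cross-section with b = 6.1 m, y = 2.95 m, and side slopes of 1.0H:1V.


For a trapezoidal section with side slope z:
A = (b + z*y)*y = (6.1 + 1.0*2.95)*2.95 = 26.698 m^2.
P = b + 2*y*sqrt(1 + z^2) = 6.1 + 2*2.95*sqrt(1 + 1.0^2) = 14.444 m.
R = A/P = 26.698 / 14.444 = 1.8484 m.

1.8484


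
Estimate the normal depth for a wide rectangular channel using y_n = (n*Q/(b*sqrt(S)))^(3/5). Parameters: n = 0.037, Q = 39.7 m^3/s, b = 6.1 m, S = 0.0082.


We use the wide-channel approximation y_n = (n*Q/(b*sqrt(S)))^(3/5).
sqrt(S) = sqrt(0.0082) = 0.090554.
Numerator: n*Q = 0.037 * 39.7 = 1.4689.
Denominator: b*sqrt(S) = 6.1 * 0.090554 = 0.552379.
arg = 2.6592.
y_n = 2.6592^(3/5) = 1.7983 m.

1.7983


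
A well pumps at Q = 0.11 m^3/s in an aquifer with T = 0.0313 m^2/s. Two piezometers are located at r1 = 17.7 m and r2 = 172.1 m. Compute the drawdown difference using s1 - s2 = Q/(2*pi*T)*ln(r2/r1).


Thiem equation: s1 - s2 = Q/(2*pi*T) * ln(r2/r1).
ln(r2/r1) = ln(172.1/17.7) = 2.2745.
Q/(2*pi*T) = 0.11 / (2*pi*0.0313) = 0.11 / 0.1967 = 0.5593.
s1 - s2 = 0.5593 * 2.2745 = 1.2722 m.

1.2722


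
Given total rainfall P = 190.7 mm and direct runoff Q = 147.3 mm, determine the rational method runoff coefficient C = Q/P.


The runoff coefficient C = runoff depth / rainfall depth.
C = 147.3 / 190.7
  = 0.7724.

0.7724


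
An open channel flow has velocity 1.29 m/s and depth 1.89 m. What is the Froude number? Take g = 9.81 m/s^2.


The Froude number is defined as Fr = V / sqrt(g*y).
g*y = 9.81 * 1.89 = 18.5409.
sqrt(g*y) = sqrt(18.5409) = 4.3059.
Fr = 1.29 / 4.3059 = 0.2996.

0.2996


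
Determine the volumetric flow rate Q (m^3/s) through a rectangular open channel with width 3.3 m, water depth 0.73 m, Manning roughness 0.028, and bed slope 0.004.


For a rectangular channel, the cross-sectional area A = b * y = 3.3 * 0.73 = 2.41 m^2.
The wetted perimeter P = b + 2y = 3.3 + 2*0.73 = 4.76 m.
Hydraulic radius R = A/P = 2.41/4.76 = 0.5061 m.
Velocity V = (1/n)*R^(2/3)*S^(1/2) = (1/0.028)*0.5061^(2/3)*0.004^(1/2) = 1.4345 m/s.
Discharge Q = A * V = 2.41 * 1.4345 = 3.456 m^3/s.

3.456


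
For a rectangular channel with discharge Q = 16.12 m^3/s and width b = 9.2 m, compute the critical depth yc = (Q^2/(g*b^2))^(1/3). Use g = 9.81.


Using yc = (Q^2 / (g * b^2))^(1/3):
Q^2 = 16.12^2 = 259.85.
g * b^2 = 9.81 * 9.2^2 = 9.81 * 84.64 = 830.32.
Q^2 / (g*b^2) = 259.85 / 830.32 = 0.313.
yc = 0.313^(1/3) = 0.6789 m.

0.6789


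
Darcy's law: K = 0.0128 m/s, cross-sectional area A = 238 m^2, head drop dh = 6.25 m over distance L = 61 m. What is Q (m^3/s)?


Darcy's law: Q = K * A * i, where i = dh/L.
Hydraulic gradient i = 6.25 / 61 = 0.102459.
Q = 0.0128 * 238 * 0.102459
  = 0.3121 m^3/s.

0.3121


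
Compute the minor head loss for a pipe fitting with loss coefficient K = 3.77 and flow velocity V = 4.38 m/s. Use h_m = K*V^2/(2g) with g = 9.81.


Minor loss formula: h_m = K * V^2/(2g).
V^2 = 4.38^2 = 19.1844.
V^2/(2g) = 19.1844 / 19.62 = 0.9778 m.
h_m = 3.77 * 0.9778 = 3.6863 m.

3.6863


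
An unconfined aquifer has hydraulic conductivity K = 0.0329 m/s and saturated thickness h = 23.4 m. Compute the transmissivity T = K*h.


Transmissivity is defined as T = K * h.
T = 0.0329 * 23.4
  = 0.7699 m^2/s.

0.7699


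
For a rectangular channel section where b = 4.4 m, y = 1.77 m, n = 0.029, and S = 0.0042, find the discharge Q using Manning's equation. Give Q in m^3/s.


For a rectangular channel, the cross-sectional area A = b * y = 4.4 * 1.77 = 7.79 m^2.
The wetted perimeter P = b + 2y = 4.4 + 2*1.77 = 7.94 m.
Hydraulic radius R = A/P = 7.79/7.94 = 0.9809 m.
Velocity V = (1/n)*R^(2/3)*S^(1/2) = (1/0.029)*0.9809^(2/3)*0.0042^(1/2) = 2.2061 m/s.
Discharge Q = A * V = 7.79 * 2.2061 = 17.181 m^3/s.

17.181


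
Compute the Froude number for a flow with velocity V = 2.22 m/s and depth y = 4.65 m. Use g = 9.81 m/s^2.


The Froude number is defined as Fr = V / sqrt(g*y).
g*y = 9.81 * 4.65 = 45.6165.
sqrt(g*y) = sqrt(45.6165) = 6.754.
Fr = 2.22 / 6.754 = 0.3287.

0.3287


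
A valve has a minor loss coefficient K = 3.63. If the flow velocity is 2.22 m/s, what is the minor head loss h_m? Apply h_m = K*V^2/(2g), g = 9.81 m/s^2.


Minor loss formula: h_m = K * V^2/(2g).
V^2 = 2.22^2 = 4.9284.
V^2/(2g) = 4.9284 / 19.62 = 0.2512 m.
h_m = 3.63 * 0.2512 = 0.9118 m.

0.9118


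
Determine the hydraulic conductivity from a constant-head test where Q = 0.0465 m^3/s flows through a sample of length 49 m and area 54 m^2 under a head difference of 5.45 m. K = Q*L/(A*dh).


From K = Q*L / (A*dh):
Numerator: Q*L = 0.0465 * 49 = 2.2785.
Denominator: A*dh = 54 * 5.45 = 294.3.
K = 2.2785 / 294.3 = 0.007742 m/s.

0.007742


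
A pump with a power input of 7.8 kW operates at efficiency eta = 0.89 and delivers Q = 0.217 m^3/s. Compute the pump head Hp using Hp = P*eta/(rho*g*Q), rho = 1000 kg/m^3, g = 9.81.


Pump head formula: Hp = P * eta / (rho * g * Q).
Numerator: P * eta = 7.8 * 1000 * 0.89 = 6942.0 W.
Denominator: rho * g * Q = 1000 * 9.81 * 0.217 = 2128.77.
Hp = 6942.0 / 2128.77 = 3.26 m.

3.26


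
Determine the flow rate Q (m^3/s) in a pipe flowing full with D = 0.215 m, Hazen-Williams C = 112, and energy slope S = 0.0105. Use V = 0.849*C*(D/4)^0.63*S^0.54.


For a full circular pipe, R = D/4 = 0.215/4 = 0.0537 m.
V = 0.849 * 112 * 0.0537^0.63 * 0.0105^0.54
  = 0.849 * 112 * 0.15854 * 0.085397
  = 1.2874 m/s.
Pipe area A = pi*D^2/4 = pi*0.215^2/4 = 0.0363 m^2.
Q = A * V = 0.0363 * 1.2874 = 0.0467 m^3/s.

0.0467


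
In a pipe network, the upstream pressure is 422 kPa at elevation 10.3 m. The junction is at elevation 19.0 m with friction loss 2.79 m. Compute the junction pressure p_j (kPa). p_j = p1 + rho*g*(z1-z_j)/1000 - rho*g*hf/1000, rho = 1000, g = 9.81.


Junction pressure: p_j = p1 + rho*g*(z1 - z_j)/1000 - rho*g*hf/1000.
Elevation term = 1000*9.81*(10.3 - 19.0)/1000 = -85.347 kPa.
Friction term = 1000*9.81*2.79/1000 = 27.37 kPa.
p_j = 422 + -85.347 - 27.37 = 309.28 kPa.

309.28


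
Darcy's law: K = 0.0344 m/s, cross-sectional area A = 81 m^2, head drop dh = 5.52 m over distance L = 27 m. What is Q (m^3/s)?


Darcy's law: Q = K * A * i, where i = dh/L.
Hydraulic gradient i = 5.52 / 27 = 0.204444.
Q = 0.0344 * 81 * 0.204444
  = 0.5697 m^3/s.

0.5697


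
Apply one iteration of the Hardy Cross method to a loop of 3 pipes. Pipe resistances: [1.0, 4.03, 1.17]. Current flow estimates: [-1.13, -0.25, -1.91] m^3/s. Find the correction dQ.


Numerator terms (r*Q*|Q|): 1.0*-1.13*|-1.13| = -1.2769; 4.03*-0.25*|-0.25| = -0.2519; 1.17*-1.91*|-1.91| = -4.2683.
Sum of numerator = -5.7971.
Denominator terms (r*|Q|): 1.0*|-1.13| = 1.13; 4.03*|-0.25| = 1.0075; 1.17*|-1.91| = 2.2347.
2 * sum of denominator = 2 * 4.3722 = 8.7444.
dQ = --5.7971 / 8.7444 = 0.6629 m^3/s.

0.6629


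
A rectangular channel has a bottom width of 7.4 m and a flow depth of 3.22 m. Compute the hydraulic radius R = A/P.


For a rectangular section:
Flow area A = b * y = 7.4 * 3.22 = 23.83 m^2.
Wetted perimeter P = b + 2y = 7.4 + 2*3.22 = 13.84 m.
Hydraulic radius R = A/P = 23.83 / 13.84 = 1.7217 m.

1.7217


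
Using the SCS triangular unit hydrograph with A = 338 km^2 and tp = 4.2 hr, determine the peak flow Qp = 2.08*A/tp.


SCS formula: Qp = 2.08 * A / tp.
Qp = 2.08 * 338 / 4.2
   = 703.04 / 4.2
   = 167.39 m^3/s per cm.

167.39


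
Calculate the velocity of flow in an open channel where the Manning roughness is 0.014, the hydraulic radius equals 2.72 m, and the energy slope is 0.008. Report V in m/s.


Manning's equation gives V = (1/n) * R^(2/3) * S^(1/2).
First, compute R^(2/3) = 2.72^(2/3) = 1.9486.
Next, S^(1/2) = 0.008^(1/2) = 0.089443.
Then 1/n = 1/0.014 = 71.43.
V = 71.43 * 1.9486 * 0.089443 = 12.4489 m/s.

12.4489


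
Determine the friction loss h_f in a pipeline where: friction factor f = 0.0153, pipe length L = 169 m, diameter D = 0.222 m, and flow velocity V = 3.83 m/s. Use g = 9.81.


Darcy-Weisbach equation: h_f = f * (L/D) * V^2/(2g).
f * L/D = 0.0153 * 169/0.222 = 11.6473.
V^2/(2g) = 3.83^2 / (2*9.81) = 14.6689 / 19.62 = 0.7477 m.
h_f = 11.6473 * 0.7477 = 8.708 m.

8.708


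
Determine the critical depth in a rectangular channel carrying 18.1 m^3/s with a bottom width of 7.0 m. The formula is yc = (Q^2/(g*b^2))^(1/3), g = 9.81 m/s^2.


Using yc = (Q^2 / (g * b^2))^(1/3):
Q^2 = 18.1^2 = 327.61.
g * b^2 = 9.81 * 7.0^2 = 9.81 * 49.0 = 480.69.
Q^2 / (g*b^2) = 327.61 / 480.69 = 0.6815.
yc = 0.6815^(1/3) = 0.88 m.

0.88


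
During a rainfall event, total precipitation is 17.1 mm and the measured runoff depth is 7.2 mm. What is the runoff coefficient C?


The runoff coefficient C = runoff depth / rainfall depth.
C = 7.2 / 17.1
  = 0.4211.

0.4211


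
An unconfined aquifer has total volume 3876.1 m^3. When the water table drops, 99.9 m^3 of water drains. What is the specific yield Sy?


Specific yield Sy = Volume drained / Total volume.
Sy = 99.9 / 3876.1
   = 0.0258.

0.0258


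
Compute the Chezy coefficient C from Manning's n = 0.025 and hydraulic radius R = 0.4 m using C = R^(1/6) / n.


The Chezy coefficient relates to Manning's n through C = R^(1/6) / n.
R^(1/6) = 0.4^(1/6) = 0.858374.
C = 0.858374 / 0.025 = 34.33 m^(1/2)/s.

34.33


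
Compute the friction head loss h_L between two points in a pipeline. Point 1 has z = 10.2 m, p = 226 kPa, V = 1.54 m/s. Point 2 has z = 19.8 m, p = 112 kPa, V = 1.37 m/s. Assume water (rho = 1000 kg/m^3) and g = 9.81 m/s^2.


Total head at each section: H = z + p/(rho*g) + V^2/(2g).
H1 = 10.2 + 226*1000/(1000*9.81) + 1.54^2/(2*9.81)
   = 10.2 + 23.038 + 0.1209
   = 33.359 m.
H2 = 19.8 + 112*1000/(1000*9.81) + 1.37^2/(2*9.81)
   = 19.8 + 11.417 + 0.0957
   = 31.313 m.
h_L = H1 - H2 = 33.359 - 31.313 = 2.046 m.

2.046


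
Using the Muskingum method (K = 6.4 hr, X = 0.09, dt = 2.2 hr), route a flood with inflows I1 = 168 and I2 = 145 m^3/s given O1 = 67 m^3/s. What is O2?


Muskingum coefficients:
denom = 2*K*(1-X) + dt = 2*6.4*(1-0.09) + 2.2 = 13.848.
C0 = (dt - 2*K*X)/denom = (2.2 - 2*6.4*0.09)/13.848 = 0.0757.
C1 = (dt + 2*K*X)/denom = (2.2 + 2*6.4*0.09)/13.848 = 0.2421.
C2 = (2*K*(1-X) - dt)/denom = 0.6823.
O2 = C0*I2 + C1*I1 + C2*O1
   = 0.0757*145 + 0.2421*168 + 0.6823*67
   = 97.35 m^3/s.

97.35


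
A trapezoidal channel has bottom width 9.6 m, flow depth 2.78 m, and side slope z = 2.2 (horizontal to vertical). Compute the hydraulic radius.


For a trapezoidal section with side slope z:
A = (b + z*y)*y = (9.6 + 2.2*2.78)*2.78 = 43.69 m^2.
P = b + 2*y*sqrt(1 + z^2) = 9.6 + 2*2.78*sqrt(1 + 2.2^2) = 23.036 m.
R = A/P = 43.69 / 23.036 = 1.8966 m.

1.8966


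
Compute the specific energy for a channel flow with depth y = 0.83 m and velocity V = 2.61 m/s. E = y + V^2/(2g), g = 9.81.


Specific energy E = y + V^2/(2g).
Velocity head = V^2/(2g) = 2.61^2 / (2*9.81) = 6.8121 / 19.62 = 0.3472 m.
E = 0.83 + 0.3472 = 1.1772 m.

1.1772


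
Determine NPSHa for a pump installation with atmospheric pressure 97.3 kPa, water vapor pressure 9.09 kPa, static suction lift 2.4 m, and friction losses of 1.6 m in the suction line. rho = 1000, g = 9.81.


NPSHa = p_atm/(rho*g) - z_s - hf_s - p_vap/(rho*g).
p_atm/(rho*g) = 97.3*1000 / (1000*9.81) = 9.918 m.
p_vap/(rho*g) = 9.09*1000 / (1000*9.81) = 0.927 m.
NPSHa = 9.918 - 2.4 - 1.6 - 0.927
      = 4.99 m.

4.99


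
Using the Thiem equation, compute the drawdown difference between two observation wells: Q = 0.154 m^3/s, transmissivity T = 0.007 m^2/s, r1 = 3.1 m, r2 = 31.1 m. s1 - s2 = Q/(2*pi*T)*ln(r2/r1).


Thiem equation: s1 - s2 = Q/(2*pi*T) * ln(r2/r1).
ln(r2/r1) = ln(31.1/3.1) = 2.3058.
Q/(2*pi*T) = 0.154 / (2*pi*0.007) = 0.154 / 0.044 = 3.5014.
s1 - s2 = 3.5014 * 2.3058 = 8.0736 m.

8.0736


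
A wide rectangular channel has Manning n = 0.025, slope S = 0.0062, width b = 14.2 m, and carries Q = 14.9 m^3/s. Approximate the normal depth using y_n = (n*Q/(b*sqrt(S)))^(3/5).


We use the wide-channel approximation y_n = (n*Q/(b*sqrt(S)))^(3/5).
sqrt(S) = sqrt(0.0062) = 0.07874.
Numerator: n*Q = 0.025 * 14.9 = 0.3725.
Denominator: b*sqrt(S) = 14.2 * 0.07874 = 1.118108.
arg = 0.3332.
y_n = 0.3332^(3/5) = 0.5171 m.

0.5171


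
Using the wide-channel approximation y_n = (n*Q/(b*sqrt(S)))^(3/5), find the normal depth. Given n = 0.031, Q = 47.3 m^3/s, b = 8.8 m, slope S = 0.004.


We use the wide-channel approximation y_n = (n*Q/(b*sqrt(S)))^(3/5).
sqrt(S) = sqrt(0.004) = 0.063246.
Numerator: n*Q = 0.031 * 47.3 = 1.4663.
Denominator: b*sqrt(S) = 8.8 * 0.063246 = 0.556565.
arg = 2.6346.
y_n = 2.6346^(3/5) = 1.7882 m.

1.7882


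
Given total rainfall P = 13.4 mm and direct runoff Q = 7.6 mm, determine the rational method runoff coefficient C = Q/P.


The runoff coefficient C = runoff depth / rainfall depth.
C = 7.6 / 13.4
  = 0.5672.

0.5672


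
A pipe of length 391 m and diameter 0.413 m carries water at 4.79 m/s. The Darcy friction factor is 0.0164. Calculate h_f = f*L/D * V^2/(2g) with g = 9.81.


Darcy-Weisbach equation: h_f = f * (L/D) * V^2/(2g).
f * L/D = 0.0164 * 391/0.413 = 15.5264.
V^2/(2g) = 4.79^2 / (2*9.81) = 22.9441 / 19.62 = 1.1694 m.
h_f = 15.5264 * 1.1694 = 18.157 m.

18.157


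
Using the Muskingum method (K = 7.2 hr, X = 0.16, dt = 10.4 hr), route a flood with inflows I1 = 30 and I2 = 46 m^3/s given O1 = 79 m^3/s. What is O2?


Muskingum coefficients:
denom = 2*K*(1-X) + dt = 2*7.2*(1-0.16) + 10.4 = 22.496.
C0 = (dt - 2*K*X)/denom = (10.4 - 2*7.2*0.16)/22.496 = 0.3599.
C1 = (dt + 2*K*X)/denom = (10.4 + 2*7.2*0.16)/22.496 = 0.5647.
C2 = (2*K*(1-X) - dt)/denom = 0.0754.
O2 = C0*I2 + C1*I1 + C2*O1
   = 0.3599*46 + 0.5647*30 + 0.0754*79
   = 39.45 m^3/s.

39.45


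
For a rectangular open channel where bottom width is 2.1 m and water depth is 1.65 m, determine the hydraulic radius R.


For a rectangular section:
Flow area A = b * y = 2.1 * 1.65 = 3.46 m^2.
Wetted perimeter P = b + 2y = 2.1 + 2*1.65 = 5.4 m.
Hydraulic radius R = A/P = 3.46 / 5.4 = 0.6417 m.

0.6417


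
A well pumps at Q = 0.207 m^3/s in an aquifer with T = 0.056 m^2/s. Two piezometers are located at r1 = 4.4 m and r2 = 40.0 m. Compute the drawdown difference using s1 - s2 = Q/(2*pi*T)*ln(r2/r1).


Thiem equation: s1 - s2 = Q/(2*pi*T) * ln(r2/r1).
ln(r2/r1) = ln(40.0/4.4) = 2.2073.
Q/(2*pi*T) = 0.207 / (2*pi*0.056) = 0.207 / 0.3519 = 0.5883.
s1 - s2 = 0.5883 * 2.2073 = 1.2986 m.

1.2986


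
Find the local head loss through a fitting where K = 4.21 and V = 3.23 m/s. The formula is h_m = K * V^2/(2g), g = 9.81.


Minor loss formula: h_m = K * V^2/(2g).
V^2 = 3.23^2 = 10.4329.
V^2/(2g) = 10.4329 / 19.62 = 0.5317 m.
h_m = 4.21 * 0.5317 = 2.2387 m.

2.2387


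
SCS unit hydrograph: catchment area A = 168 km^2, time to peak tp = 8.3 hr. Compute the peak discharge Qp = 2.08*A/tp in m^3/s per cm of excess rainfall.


SCS formula: Qp = 2.08 * A / tp.
Qp = 2.08 * 168 / 8.3
   = 349.44 / 8.3
   = 42.1 m^3/s per cm.

42.1


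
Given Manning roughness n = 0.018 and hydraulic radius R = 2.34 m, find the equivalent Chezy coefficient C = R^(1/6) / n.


The Chezy coefficient relates to Manning's n through C = R^(1/6) / n.
R^(1/6) = 2.34^(1/6) = 1.152222.
C = 1.152222 / 0.018 = 64.01 m^(1/2)/s.

64.01


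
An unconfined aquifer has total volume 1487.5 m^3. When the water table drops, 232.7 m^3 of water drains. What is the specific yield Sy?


Specific yield Sy = Volume drained / Total volume.
Sy = 232.7 / 1487.5
   = 0.1564.

0.1564


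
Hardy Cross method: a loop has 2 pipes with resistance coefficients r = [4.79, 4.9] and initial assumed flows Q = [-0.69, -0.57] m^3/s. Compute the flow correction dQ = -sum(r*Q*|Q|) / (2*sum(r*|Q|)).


Numerator terms (r*Q*|Q|): 4.79*-0.69*|-0.69| = -2.2805; 4.9*-0.57*|-0.57| = -1.592.
Sum of numerator = -3.8725.
Denominator terms (r*|Q|): 4.79*|-0.69| = 3.3051; 4.9*|-0.57| = 2.793.
2 * sum of denominator = 2 * 6.0981 = 12.1962.
dQ = --3.8725 / 12.1962 = 0.3175 m^3/s.

0.3175


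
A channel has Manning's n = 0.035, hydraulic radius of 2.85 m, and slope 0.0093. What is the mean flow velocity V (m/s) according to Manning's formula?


Manning's equation gives V = (1/n) * R^(2/3) * S^(1/2).
First, compute R^(2/3) = 2.85^(2/3) = 2.0102.
Next, S^(1/2) = 0.0093^(1/2) = 0.096437.
Then 1/n = 1/0.035 = 28.57.
V = 28.57 * 2.0102 * 0.096437 = 5.5386 m/s.

5.5386
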